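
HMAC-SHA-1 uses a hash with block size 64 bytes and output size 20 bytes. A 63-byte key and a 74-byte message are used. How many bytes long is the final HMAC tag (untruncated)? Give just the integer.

The tag is one SHA-1 digest: 20 bytes.

20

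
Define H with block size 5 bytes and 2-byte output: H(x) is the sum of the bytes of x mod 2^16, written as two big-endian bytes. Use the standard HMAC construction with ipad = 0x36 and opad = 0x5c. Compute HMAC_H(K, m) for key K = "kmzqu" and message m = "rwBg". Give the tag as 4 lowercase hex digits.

Key "kmzqu" = 6b 6d 7a 71 75 is exactly B = 5 bytes: K' = 6b 6d 7a 71 75.
K' ⊕ ipad = 5d 5b 4c 47 43.  K' ⊕ opad = 37 31 26 2d 29.
Inner input = (K'⊕ipad) ∥ m = 5d 5b 4c 47 43 ∥ 72 77 42 67.
Inner hash: sum = 93+91+76+71+67+114+119+66+103 = 800 → 03 20.
Outer input = (K'⊕opad) ∥ inner = 37 31 26 2d 29 ∥ 03 20.
Outer hash (tag): sum = 55+49+38+45+41+3+32 = 263 → 01 07.

0107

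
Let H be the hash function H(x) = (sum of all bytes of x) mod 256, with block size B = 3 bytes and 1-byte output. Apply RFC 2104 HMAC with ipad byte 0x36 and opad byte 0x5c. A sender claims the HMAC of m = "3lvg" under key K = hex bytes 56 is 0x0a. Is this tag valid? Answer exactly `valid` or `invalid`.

Key hex bytes 56 is 1 byte ≤ B = 3; zero-pad to 3 bytes: K' = 56 00 00.
K' ⊕ ipad = 60 36 36; K' ⊕ opad = 0a 5c 5c.
Inner hash: sum = 96+54+54+51+108+118+103 = 584; mod 256 = 72 → 48.
Outer hash (recomputed tag): sum = 10+92+92+72 = 266; mod 256 = 10 → 0a.
Recomputed tag = 0a; claimed = 0a → match.

valid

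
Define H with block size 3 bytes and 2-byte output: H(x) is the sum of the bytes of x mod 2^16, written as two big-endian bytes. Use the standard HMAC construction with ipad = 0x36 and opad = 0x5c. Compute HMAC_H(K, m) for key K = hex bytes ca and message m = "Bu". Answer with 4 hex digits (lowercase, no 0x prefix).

Key hex bytes ca is 1 byte ≤ B = 3; zero-pad to 3 bytes: K' = ca 00 00.
K' ⊕ ipad = fc 36 36.  K' ⊕ opad = 96 5c 5c.
Inner input = (K'⊕ipad) ∥ m = fc 36 36 ∥ 42 75.
Inner hash: sum = 252+54+54+66+117 = 543 → 02 1f.
Outer input = (K'⊕opad) ∥ inner = 96 5c 5c ∥ 02 1f.
Outer hash (tag): sum = 150+92+92+2+31 = 367 → 01 6f.

016f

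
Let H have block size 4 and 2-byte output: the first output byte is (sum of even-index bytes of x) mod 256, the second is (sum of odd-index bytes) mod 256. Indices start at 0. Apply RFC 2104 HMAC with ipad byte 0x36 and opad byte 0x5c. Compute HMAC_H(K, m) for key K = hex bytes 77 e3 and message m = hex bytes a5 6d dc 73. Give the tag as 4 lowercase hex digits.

Key hex bytes 77 e3 is 2 bytes ≤ B = 4; zero-pad to 4 bytes: K' = 77 e3 00 00.
K' ⊕ ipad = 41 d5 36 36.  K' ⊕ opad = 2b bf 5c 5c.
Inner input = (K'⊕ipad) ∥ m = 41 d5 36 36 ∥ a5 6d dc 73.
Inner hash: even-index sum = 504 mod 256 = 248; odd-index sum = 491 mod 256 = 235 → f8 eb.
Outer input = (K'⊕opad) ∥ inner = 2b bf 5c 5c ∥ f8 eb.
Outer hash (tag): even-index sum = 383 mod 256 = 127; odd-index sum = 518 mod 256 = 6 → 7f 06.

7f06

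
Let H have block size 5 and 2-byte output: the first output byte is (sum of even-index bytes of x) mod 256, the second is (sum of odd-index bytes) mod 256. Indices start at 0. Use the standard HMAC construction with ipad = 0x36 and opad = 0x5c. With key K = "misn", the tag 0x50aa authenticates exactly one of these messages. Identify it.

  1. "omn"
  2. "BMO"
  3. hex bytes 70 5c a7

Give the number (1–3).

Key "misn" = 6d 69 73 6e is 4 bytes ≤ B = 5; zero-pad to 5 bytes: K' = 6d 69 73 6e 00.
K' ⊕ ipad = 5b 5f 45 58 36; K' ⊕ opad = 31 35 2f 32 5c.
m1: inner = H(5b 5f 45 58 36 6f 6d 6e) = 43 94; tag = H(31 35 2f 32 5c 43 94) = 50aa ← matches
m2: inner = H(5b 5f 45 58 36 42 4d 4f) = 23 48; tag = H(31 35 2f 32 5c 23 48) = 048a
m3: inner = H(5b 5f 45 58 36 70 5c a7) = 32 ce; tag = H(31 35 2f 32 5c 32 ce) = 8a99

1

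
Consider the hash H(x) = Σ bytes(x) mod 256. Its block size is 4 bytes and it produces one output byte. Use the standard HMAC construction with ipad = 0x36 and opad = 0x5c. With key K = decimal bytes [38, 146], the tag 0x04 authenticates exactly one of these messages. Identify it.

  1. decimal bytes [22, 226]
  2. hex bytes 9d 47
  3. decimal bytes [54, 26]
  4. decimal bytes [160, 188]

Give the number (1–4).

Key decimal bytes [38, 146] = 26 92 is 2 bytes ≤ B = 4; zero-pad to 4 bytes: K' = 26 92 00 00.
K' ⊕ ipad = 10 a4 36 36; K' ⊕ opad = 7a ce 5c 5c.
m1: inner = H(10 a4 36 36 16 e2) = 18; tag = H(7a ce 5c 5c 18) = 18
m2: inner = H(10 a4 36 36 9d 47) = 04; tag = H(7a ce 5c 5c 04) = 04 ← matches
m3: inner = H(10 a4 36 36 36 1a) = 70; tag = H(7a ce 5c 5c 70) = 70
m4: inner = H(10 a4 36 36 a0 bc) = 7c; tag = H(7a ce 5c 5c 7c) = 7c

2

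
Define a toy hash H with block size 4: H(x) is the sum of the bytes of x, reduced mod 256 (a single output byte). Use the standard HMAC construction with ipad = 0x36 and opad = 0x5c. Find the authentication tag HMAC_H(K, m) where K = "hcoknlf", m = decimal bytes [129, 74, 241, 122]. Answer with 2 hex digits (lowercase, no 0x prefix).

Key "hcoknlf" = 68 63 6f 6b 6e 6c 66 is 7 bytes > B = 4, so hash it first: H(key) = e5, then zero-pad to 4 bytes: K' = e5 00 00 00.
K' ⊕ ipad = d3 36 36 36.  K' ⊕ opad = b9 5c 5c 5c.
Inner input = (K'⊕ipad) ∥ m = d3 36 36 36 ∥ 81 4a f1 7a.
Inner hash: sum = 211+54+54+54+129+74+241+122 = 939; mod 256 = 171 → ab.
Outer input = (K'⊕opad) ∥ inner = b9 5c 5c 5c ∥ ab.
Outer hash (tag): sum = 185+92+92+92+171 = 632; mod 256 = 120 → 78.

78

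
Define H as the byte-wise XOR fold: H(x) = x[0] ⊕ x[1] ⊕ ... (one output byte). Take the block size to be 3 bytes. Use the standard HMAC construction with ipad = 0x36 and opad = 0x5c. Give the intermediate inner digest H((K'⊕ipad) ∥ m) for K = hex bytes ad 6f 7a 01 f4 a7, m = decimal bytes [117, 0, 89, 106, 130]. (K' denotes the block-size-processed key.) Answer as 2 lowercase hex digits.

18

Key hex bytes ad 6f 7a 01 f4 a7 is 6 bytes > B = 3, so hash it first: H(key) = ea, then zero-pad to 3 bytes: K' = ea 00 00.
K' ⊕ ipad = dc 36 36.
Inner input = dc 36 36 ∥ 75 00 59 6a 82.
Inner hash: XOR dc⊕36⊕36⊕75⊕00⊕59⊕6a⊕82 = 18.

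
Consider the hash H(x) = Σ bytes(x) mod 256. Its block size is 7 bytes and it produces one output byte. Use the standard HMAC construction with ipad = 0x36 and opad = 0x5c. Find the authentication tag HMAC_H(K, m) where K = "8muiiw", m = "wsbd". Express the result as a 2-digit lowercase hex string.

40

Key "8muiiw" = 38 6d 75 69 69 77 is 6 bytes ≤ B = 7; zero-pad to 7 bytes: K' = 38 6d 75 69 69 77 00.
K' ⊕ ipad = 0e 5b 43 5f 5f 41 36.  K' ⊕ opad = 64 31 29 35 35 2b 5c.
Inner input = (K'⊕ipad) ∥ m = 0e 5b 43 5f 5f 41 36 ∥ 77 73 62 64.
Inner hash: sum = 14+91+67+95+95+65+54+119+115+98+100 = 913; mod 256 = 145 → 91.
Outer input = (K'⊕opad) ∥ inner = 64 31 29 35 35 2b 5c ∥ 91.
Outer hash (tag): sum = 100+49+41+53+53+43+92+145 = 576; mod 256 = 64 → 40.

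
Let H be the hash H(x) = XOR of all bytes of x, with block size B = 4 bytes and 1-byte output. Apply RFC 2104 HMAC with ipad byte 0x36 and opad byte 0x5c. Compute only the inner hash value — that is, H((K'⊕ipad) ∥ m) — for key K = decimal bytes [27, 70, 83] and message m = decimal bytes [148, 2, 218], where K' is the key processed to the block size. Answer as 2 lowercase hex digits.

42

Key decimal bytes [27, 70, 83] = 1b 46 53 is 3 bytes ≤ B = 4; zero-pad to 4 bytes: K' = 1b 46 53 00.
K' ⊕ ipad = 2d 70 65 36.
Inner input = 2d 70 65 36 ∥ 94 02 da.
Inner hash: XOR 2d⊕70⊕65⊕36⊕94⊕02⊕da = 42.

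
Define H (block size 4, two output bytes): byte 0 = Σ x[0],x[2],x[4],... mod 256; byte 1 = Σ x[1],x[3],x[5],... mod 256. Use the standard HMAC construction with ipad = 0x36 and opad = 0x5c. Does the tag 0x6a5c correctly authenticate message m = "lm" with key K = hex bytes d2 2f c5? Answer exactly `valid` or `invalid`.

invalid

Key hex bytes d2 2f c5 is 3 bytes ≤ B = 4; zero-pad to 4 bytes: K' = d2 2f c5 00.
K' ⊕ ipad = e4 19 f3 36; K' ⊕ opad = 8e 73 99 5c.
Inner hash: even-index sum = 579 mod 256 = 67; odd-index sum = 188 mod 256 = 188 → 43 bc.
Outer hash (recomputed tag): even-index sum = 362 mod 256 = 106; odd-index sum = 395 mod 256 = 139 → 6a 8b.
Recomputed tag = 6a8b; claimed = 6a5c → mismatch.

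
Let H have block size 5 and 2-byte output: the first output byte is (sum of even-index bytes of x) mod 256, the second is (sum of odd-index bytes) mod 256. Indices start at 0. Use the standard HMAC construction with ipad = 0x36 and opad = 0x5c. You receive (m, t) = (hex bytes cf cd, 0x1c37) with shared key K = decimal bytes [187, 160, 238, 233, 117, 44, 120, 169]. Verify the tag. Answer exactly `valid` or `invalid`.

invalid

Key decimal bytes [187, 160, 238, 233, 117, 44, 120, 169] = bb a0 ee e9 75 2c 78 a9 is 8 bytes > B = 5, so hash it first: H(key) = 96 5e, then zero-pad to 5 bytes: K' = 96 5e 00 00 00.
K' ⊕ ipad = a0 68 36 36 36; K' ⊕ opad = ca 02 5c 5c 5c.
Inner hash: even-index sum = 473 mod 256 = 217; odd-index sum = 365 mod 256 = 109 → d9 6d.
Outer hash (recomputed tag): even-index sum = 495 mod 256 = 239; odd-index sum = 311 mod 256 = 55 → ef 37.
Recomputed tag = ef37; claimed = 1c37 → mismatch.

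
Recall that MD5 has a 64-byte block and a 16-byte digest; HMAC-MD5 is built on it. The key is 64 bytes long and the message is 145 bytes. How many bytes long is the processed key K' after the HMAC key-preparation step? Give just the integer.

Key is 64 ≤ 64 bytes, zero-padded: |K'| = 64.

64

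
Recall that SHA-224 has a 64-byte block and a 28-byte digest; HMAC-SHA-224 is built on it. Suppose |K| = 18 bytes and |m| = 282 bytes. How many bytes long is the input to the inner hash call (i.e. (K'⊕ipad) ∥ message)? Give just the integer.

Key is 18 ≤ 64 bytes, zero-padded: |K'| = 64.
Inner input = (K'⊕ipad) ∥ m → 64 + 282 = 346 bytes.

346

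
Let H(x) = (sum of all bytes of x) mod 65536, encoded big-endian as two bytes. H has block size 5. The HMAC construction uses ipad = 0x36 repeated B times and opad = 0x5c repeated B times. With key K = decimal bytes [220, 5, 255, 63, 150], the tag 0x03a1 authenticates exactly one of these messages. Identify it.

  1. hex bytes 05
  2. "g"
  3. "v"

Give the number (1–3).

Key decimal bytes [220, 5, 255, 63, 150] = dc 05 ff 3f 96 is exactly B = 5 bytes: K' = dc 05 ff 3f 96.
K' ⊕ ipad = ea 33 c9 09 a0; K' ⊕ opad = 80 59 a3 63 ca.
m1: inner = H(ea 33 c9 09 a0 05) = 02 94; tag = H(80 59 a3 63 ca 02 94) = 033f
m2: inner = H(ea 33 c9 09 a0 67) = 02 f6; tag = H(80 59 a3 63 ca 02 f6) = 03a1 ← matches
m3: inner = H(ea 33 c9 09 a0 76) = 03 05; tag = H(80 59 a3 63 ca 03 05) = 02b1

2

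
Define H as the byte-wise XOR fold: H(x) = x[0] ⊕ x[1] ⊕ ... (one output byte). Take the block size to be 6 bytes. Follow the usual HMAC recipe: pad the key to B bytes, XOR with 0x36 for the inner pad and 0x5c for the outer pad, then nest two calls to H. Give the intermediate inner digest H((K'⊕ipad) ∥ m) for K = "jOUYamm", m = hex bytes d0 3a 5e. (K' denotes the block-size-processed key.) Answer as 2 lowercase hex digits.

fc

Key "jOUYamm" = 6a 4f 55 59 61 6d 6d is 7 bytes > B = 6, so hash it first: H(key) = 48, then zero-pad to 6 bytes: K' = 48 00 00 00 00 00.
K' ⊕ ipad = 7e 36 36 36 36 36.
Inner input = 7e 36 36 36 36 36 ∥ d0 3a 5e.
Inner hash: XOR 7e⊕36⊕36⊕36⊕36⊕36⊕d0⊕3a⊕5e = fc.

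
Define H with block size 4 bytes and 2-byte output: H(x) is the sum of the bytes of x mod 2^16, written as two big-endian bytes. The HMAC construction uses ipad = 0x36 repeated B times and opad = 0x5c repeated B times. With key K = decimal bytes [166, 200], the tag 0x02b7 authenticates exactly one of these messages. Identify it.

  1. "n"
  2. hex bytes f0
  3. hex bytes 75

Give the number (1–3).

3

Key decimal bytes [166, 200] = a6 c8 is 2 bytes ≤ B = 4; zero-pad to 4 bytes: K' = a6 c8 00 00.
K' ⊕ ipad = 90 fe 36 36; K' ⊕ opad = fa 94 5c 5c.
m1: inner = H(90 fe 36 36 6e) = 02 68; tag = H(fa 94 5c 5c 02 68) = 02b0
m2: inner = H(90 fe 36 36 f0) = 02 ea; tag = H(fa 94 5c 5c 02 ea) = 0332
m3: inner = H(90 fe 36 36 75) = 02 6f; tag = H(fa 94 5c 5c 02 6f) = 02b7 ← matches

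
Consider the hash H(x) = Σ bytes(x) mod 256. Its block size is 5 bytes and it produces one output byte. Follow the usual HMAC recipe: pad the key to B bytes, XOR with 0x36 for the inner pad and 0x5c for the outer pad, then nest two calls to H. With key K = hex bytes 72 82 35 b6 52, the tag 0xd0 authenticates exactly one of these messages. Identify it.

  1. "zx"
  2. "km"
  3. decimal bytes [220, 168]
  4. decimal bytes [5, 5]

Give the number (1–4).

3

Key hex bytes 72 82 35 b6 52 is exactly B = 5 bytes: K' = 72 82 35 b6 52.
K' ⊕ ipad = 44 b4 03 80 64; K' ⊕ opad = 2e de 69 ea 0e.
m1: inner = H(44 b4 03 80 64 7a 78) = d1; tag = H(2e de 69 ea 0e d1) = 3e
m2: inner = H(44 b4 03 80 64 6b 6d) = b7; tag = H(2e de 69 ea 0e b7) = 24
m3: inner = H(44 b4 03 80 64 dc a8) = 63; tag = H(2e de 69 ea 0e 63) = d0 ← matches
m4: inner = H(44 b4 03 80 64 05 05) = e9; tag = H(2e de 69 ea 0e e9) = 56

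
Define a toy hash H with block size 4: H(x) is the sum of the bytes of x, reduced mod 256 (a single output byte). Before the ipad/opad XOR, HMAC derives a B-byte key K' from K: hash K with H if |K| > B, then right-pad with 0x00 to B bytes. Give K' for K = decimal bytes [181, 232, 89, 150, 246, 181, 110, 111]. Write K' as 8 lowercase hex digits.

|K| = 8 > B = 4, so first hash the key.
H(K): sum = 181+232+89+150+246+181+110+111 = 1300; mod 256 = 20 → 14.
Zero-pad H(K) = 14 to 4 bytes: K' = 14 00 00 00.

14000000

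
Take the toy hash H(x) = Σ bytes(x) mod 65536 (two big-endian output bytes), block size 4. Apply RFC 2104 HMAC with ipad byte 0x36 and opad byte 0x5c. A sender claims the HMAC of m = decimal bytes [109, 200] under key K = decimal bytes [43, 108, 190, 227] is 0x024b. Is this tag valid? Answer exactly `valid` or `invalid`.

Key decimal bytes [43, 108, 190, 227] = 2b 6c be e3 is exactly B = 4 bytes: K' = 2b 6c be e3.
K' ⊕ ipad = 1d 5a 88 d5; K' ⊕ opad = 77 30 e2 bf.
Inner hash: sum = 29+90+136+213+109+200 = 777 → 03 09.
Outer hash (recomputed tag): sum = 119+48+226+191+3+9 = 596 → 02 54.
Recomputed tag = 0254; claimed = 024b → mismatch.

invalid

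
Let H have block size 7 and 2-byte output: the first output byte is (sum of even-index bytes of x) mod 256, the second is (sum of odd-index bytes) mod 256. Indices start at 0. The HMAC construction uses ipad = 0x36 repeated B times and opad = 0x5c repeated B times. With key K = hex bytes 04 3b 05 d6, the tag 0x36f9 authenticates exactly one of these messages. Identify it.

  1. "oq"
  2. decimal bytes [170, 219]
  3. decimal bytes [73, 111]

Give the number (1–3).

Key hex bytes 04 3b 05 d6 is 4 bytes ≤ B = 7; zero-pad to 7 bytes: K' = 04 3b 05 d6 00 00 00.
K' ⊕ ipad = 32 0d 33 e0 36 36 36; K' ⊕ opad = 58 67 59 8a 5c 5c 5c.
m1: inner = H(32 0d 33 e0 36 36 36 6f 71) = 42 92; tag = H(58 67 59 8a 5c 5c 5c 42 92) = fb8f
m2: inner = H(32 0d 33 e0 36 36 36 aa db) = ac cd; tag = H(58 67 59 8a 5c 5c 5c ac cd) = 36f9 ← matches
m3: inner = H(32 0d 33 e0 36 36 36 49 6f) = 40 6c; tag = H(58 67 59 8a 5c 5c 5c 40 6c) = d58d

2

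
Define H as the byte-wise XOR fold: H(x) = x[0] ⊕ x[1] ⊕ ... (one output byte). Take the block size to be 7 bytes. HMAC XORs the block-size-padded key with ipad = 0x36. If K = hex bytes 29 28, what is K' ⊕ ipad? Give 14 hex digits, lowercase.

1f1e3636363636

Key hex bytes 29 28 is 2 bytes ≤ B = 7; zero-pad to 7 bytes: K' = 29 28 00 00 00 00 00.
XOR each byte with 0x36: 29⊕36=1f, 28⊕36=1e, 00⊕36=36, 00⊕36=36, 00⊕36=36, 00⊕36=36, 00⊕36=36.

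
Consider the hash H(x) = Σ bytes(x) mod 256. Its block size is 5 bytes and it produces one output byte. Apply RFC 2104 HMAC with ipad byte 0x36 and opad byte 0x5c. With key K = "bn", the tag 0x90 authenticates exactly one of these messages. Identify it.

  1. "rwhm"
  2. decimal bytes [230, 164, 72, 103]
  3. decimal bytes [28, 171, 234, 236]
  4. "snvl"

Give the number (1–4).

1

Key "bn" = 62 6e is 2 bytes ≤ B = 5; zero-pad to 5 bytes: K' = 62 6e 00 00 00.
K' ⊕ ipad = 54 58 36 36 36; K' ⊕ opad = 3e 32 5c 5c 5c.
m1: inner = H(54 58 36 36 36 72 77 68 6d) = 0c; tag = H(3e 32 5c 5c 5c 0c) = 90 ← matches
m2: inner = H(54 58 36 36 36 e6 a4 48 67) = 87; tag = H(3e 32 5c 5c 5c 87) = 0b
m3: inner = H(54 58 36 36 36 1c ab ea ec) = eb; tag = H(3e 32 5c 5c 5c eb) = 6f
m4: inner = H(54 58 36 36 36 73 6e 76 6c) = 11; tag = H(3e 32 5c 5c 5c 11) = 95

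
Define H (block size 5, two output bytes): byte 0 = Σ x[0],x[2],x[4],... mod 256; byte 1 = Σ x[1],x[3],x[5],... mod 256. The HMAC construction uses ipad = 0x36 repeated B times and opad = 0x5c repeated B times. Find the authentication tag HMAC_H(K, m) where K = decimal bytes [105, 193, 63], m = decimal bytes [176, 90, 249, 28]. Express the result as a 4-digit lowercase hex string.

ca0d

Key decimal bytes [105, 193, 63] = 69 c1 3f is 3 bytes ≤ B = 5; zero-pad to 5 bytes: K' = 69 c1 3f 00 00.
K' ⊕ ipad = 5f f7 09 36 36.  K' ⊕ opad = 35 9d 63 5c 5c.
Inner input = (K'⊕ipad) ∥ m = 5f f7 09 36 36 ∥ b0 5a f9 1c.
Inner hash: even-index sum = 276 mod 256 = 20; odd-index sum = 726 mod 256 = 214 → 14 d6.
Outer input = (K'⊕opad) ∥ inner = 35 9d 63 5c 5c ∥ 14 d6.
Outer hash (tag): even-index sum = 458 mod 256 = 202; odd-index sum = 269 mod 256 = 13 → ca 0d.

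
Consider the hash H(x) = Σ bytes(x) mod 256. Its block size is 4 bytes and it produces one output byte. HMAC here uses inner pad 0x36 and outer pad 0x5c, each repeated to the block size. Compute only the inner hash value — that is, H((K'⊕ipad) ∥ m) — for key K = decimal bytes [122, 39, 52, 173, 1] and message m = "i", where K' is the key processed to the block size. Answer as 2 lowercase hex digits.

c0

Key decimal bytes [122, 39, 52, 173, 1] = 7a 27 34 ad 01 is 5 bytes > B = 4, so hash it first: H(key) = 83, then zero-pad to 4 bytes: K' = 83 00 00 00.
K' ⊕ ipad = b5 36 36 36.
Inner input = b5 36 36 36 ∥ 69.
Inner hash: sum = 181+54+54+54+105 = 448; mod 256 = 192 → c0.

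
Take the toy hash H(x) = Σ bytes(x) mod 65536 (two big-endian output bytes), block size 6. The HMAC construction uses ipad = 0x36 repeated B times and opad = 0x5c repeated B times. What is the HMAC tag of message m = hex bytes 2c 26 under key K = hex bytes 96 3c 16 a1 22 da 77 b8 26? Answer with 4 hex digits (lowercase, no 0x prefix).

02a2

Key hex bytes 96 3c 16 a1 22 da 77 b8 26 is 9 bytes > B = 6, so hash it first: H(key) = 03 da, then zero-pad to 6 bytes: K' = 03 da 00 00 00 00.
K' ⊕ ipad = 35 ec 36 36 36 36.  K' ⊕ opad = 5f 86 5c 5c 5c 5c.
Inner input = (K'⊕ipad) ∥ m = 35 ec 36 36 36 36 ∥ 2c 26.
Inner hash: sum = 53+236+54+54+54+54+44+38 = 587 → 02 4b.
Outer input = (K'⊕opad) ∥ inner = 5f 86 5c 5c 5c 5c ∥ 02 4b.
Outer hash (tag): sum = 95+134+92+92+92+92+2+75 = 674 → 02 a2.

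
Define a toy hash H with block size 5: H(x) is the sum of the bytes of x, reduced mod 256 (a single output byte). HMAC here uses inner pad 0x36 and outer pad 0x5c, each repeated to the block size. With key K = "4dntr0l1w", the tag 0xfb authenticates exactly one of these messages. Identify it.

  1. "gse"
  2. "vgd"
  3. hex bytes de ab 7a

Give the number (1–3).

2

Key "4dntr0l1w" = 34 64 6e 74 72 30 6c 31 77 is 9 bytes > B = 5, so hash it first: H(key) = 30, then zero-pad to 5 bytes: K' = 30 00 00 00 00.
K' ⊕ ipad = 06 36 36 36 36; K' ⊕ opad = 6c 5c 5c 5c 5c.
m1: inner = H(06 36 36 36 36 67 73 65) = 1d; tag = H(6c 5c 5c 5c 5c 1d) = f9
m2: inner = H(06 36 36 36 36 76 67 64) = 1f; tag = H(6c 5c 5c 5c 5c 1f) = fb ← matches
m3: inner = H(06 36 36 36 36 de ab 7a) = e1; tag = H(6c 5c 5c 5c 5c e1) = bd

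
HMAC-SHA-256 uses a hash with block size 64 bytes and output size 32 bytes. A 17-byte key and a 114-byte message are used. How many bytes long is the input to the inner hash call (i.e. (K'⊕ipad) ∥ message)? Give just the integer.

Key is 17 ≤ 64 bytes, zero-padded: |K'| = 64.
Inner input = (K'⊕ipad) ∥ m → 64 + 114 = 178 bytes.

178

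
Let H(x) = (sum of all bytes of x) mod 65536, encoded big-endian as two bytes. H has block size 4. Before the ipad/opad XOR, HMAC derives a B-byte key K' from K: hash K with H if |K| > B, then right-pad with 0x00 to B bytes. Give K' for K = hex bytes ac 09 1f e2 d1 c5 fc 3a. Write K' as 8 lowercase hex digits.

|K| = 8 > B = 4, so first hash the key.
H(K): sum = 172+9+31+226+209+197+252+58 = 1154 → 04 82.
Zero-pad H(K) = 04 82 to 4 bytes: K' = 04 82 00 00.

04820000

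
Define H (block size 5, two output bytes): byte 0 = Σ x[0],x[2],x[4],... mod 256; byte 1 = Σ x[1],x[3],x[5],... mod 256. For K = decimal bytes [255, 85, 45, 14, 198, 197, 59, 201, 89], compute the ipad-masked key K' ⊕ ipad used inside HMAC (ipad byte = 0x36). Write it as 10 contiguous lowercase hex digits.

Key decimal bytes [255, 85, 45, 14, 198, 197, 59, 201, 89] = ff 55 2d 0e c6 c5 3b c9 59 is 9 bytes > B = 5, so hash it first: H(key) = 86 f1, then zero-pad to 5 bytes: K' = 86 f1 00 00 00.
XOR each byte with 0x36: 86⊕36=b0, f1⊕36=c7, 00⊕36=36, 00⊕36=36, 00⊕36=36.

b0c7363636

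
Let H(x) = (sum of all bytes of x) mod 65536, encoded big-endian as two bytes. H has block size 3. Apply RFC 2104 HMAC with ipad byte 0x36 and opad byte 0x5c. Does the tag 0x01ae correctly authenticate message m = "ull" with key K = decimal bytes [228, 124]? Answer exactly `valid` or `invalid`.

Key decimal bytes [228, 124] = e4 7c is 2 bytes ≤ B = 3; zero-pad to 3 bytes: K' = e4 7c 00.
K' ⊕ ipad = d2 4a 36; K' ⊕ opad = b8 20 5c.
Inner hash: sum = 210+74+54+117+108+108 = 671 → 02 9f.
Outer hash (recomputed tag): sum = 184+32+92+2+159 = 469 → 01 d5.
Recomputed tag = 01d5; claimed = 01ae → mismatch.

invalid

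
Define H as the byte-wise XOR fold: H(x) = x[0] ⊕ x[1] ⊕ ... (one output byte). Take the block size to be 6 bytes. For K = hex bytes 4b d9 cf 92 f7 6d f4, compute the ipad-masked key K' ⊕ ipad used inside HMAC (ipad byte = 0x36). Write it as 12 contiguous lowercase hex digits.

Key hex bytes 4b d9 cf 92 f7 6d f4 is 7 bytes > B = 6, so hash it first: H(key) = a1, then zero-pad to 6 bytes: K' = a1 00 00 00 00 00.
XOR each byte with 0x36: a1⊕36=97, 00⊕36=36, 00⊕36=36, 00⊕36=36, 00⊕36=36, 00⊕36=36.

973636363636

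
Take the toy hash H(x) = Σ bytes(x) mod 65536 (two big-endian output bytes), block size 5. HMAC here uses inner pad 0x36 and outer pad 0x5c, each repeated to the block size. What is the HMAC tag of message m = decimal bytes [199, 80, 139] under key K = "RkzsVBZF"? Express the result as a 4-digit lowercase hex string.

027f

Key "RkzsVBZF" = 52 6b 7a 73 56 42 5a 46 is 8 bytes > B = 5, so hash it first: H(key) = 02 e2, then zero-pad to 5 bytes: K' = 02 e2 00 00 00.
K' ⊕ ipad = 34 d4 36 36 36.  K' ⊕ opad = 5e be 5c 5c 5c.
Inner input = (K'⊕ipad) ∥ m = 34 d4 36 36 36 ∥ c7 50 8b.
Inner hash: sum = 52+212+54+54+54+199+80+139 = 844 → 03 4c.
Outer input = (K'⊕opad) ∥ inner = 5e be 5c 5c 5c ∥ 03 4c.
Outer hash (tag): sum = 94+190+92+92+92+3+76 = 639 → 02 7f.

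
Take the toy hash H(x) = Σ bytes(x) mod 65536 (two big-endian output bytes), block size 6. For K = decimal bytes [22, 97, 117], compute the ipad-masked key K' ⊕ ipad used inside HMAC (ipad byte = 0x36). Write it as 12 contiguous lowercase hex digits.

205743363636

Key decimal bytes [22, 97, 117] = 16 61 75 is 3 bytes ≤ B = 6; zero-pad to 6 bytes: K' = 16 61 75 00 00 00.
XOR each byte with 0x36: 16⊕36=20, 61⊕36=57, 75⊕36=43, 00⊕36=36, 00⊕36=36, 00⊕36=36.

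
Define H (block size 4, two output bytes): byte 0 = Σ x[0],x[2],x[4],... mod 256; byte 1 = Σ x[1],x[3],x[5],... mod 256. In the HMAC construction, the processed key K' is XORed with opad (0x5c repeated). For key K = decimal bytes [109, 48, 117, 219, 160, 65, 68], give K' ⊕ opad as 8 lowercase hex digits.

9a105c5c

Key decimal bytes [109, 48, 117, 219, 160, 65, 68] = 6d 30 75 db a0 41 44 is 7 bytes > B = 4, so hash it first: H(key) = c6 4c, then zero-pad to 4 bytes: K' = c6 4c 00 00.
XOR each byte with 0x5c: c6⊕5c=9a, 4c⊕5c=10, 00⊕5c=5c, 00⊕5c=5c.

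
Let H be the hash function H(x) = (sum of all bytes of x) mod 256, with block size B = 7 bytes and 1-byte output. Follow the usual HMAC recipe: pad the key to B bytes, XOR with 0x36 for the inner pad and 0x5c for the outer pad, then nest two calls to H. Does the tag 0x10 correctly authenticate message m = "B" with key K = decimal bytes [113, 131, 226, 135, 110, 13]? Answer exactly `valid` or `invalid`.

Key decimal bytes [113, 131, 226, 135, 110, 13] = 71 83 e2 87 6e 0d is 6 bytes ≤ B = 7; zero-pad to 7 bytes: K' = 71 83 e2 87 6e 0d 00.
K' ⊕ ipad = 47 b5 d4 b1 58 3b 36; K' ⊕ opad = 2d df be db 32 51 5c.
Inner hash: sum = 71+181+212+177+88+59+54+66 = 908; mod 256 = 140 → 8c.
Outer hash (recomputed tag): sum = 45+223+190+219+50+81+92+140 = 1040; mod 256 = 16 → 10.
Recomputed tag = 10; claimed = 10 → match.

valid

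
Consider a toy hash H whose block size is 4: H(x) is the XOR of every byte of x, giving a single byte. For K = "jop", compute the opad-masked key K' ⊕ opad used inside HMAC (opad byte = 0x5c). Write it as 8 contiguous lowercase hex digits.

36332c5c

Key "jop" = 6a 6f 70 is 3 bytes ≤ B = 4; zero-pad to 4 bytes: K' = 6a 6f 70 00.
XOR each byte with 0x5c: 6a⊕5c=36, 6f⊕5c=33, 70⊕5c=2c, 00⊕5c=5c.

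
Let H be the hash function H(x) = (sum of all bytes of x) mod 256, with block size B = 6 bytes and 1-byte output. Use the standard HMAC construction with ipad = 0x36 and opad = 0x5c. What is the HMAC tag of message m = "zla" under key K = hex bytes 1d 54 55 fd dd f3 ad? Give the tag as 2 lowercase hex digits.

b3

Key hex bytes 1d 54 55 fd dd f3 ad is 7 bytes > B = 6, so hash it first: H(key) = 40, then zero-pad to 6 bytes: K' = 40 00 00 00 00 00.
K' ⊕ ipad = 76 36 36 36 36 36.  K' ⊕ opad = 1c 5c 5c 5c 5c 5c.
Inner input = (K'⊕ipad) ∥ m = 76 36 36 36 36 36 ∥ 7a 6c 61.
Inner hash: sum = 118+54+54+54+54+54+122+108+97 = 715; mod 256 = 203 → cb.
Outer input = (K'⊕opad) ∥ inner = 1c 5c 5c 5c 5c 5c ∥ cb.
Outer hash (tag): sum = 28+92+92+92+92+92+203 = 691; mod 256 = 179 → b3.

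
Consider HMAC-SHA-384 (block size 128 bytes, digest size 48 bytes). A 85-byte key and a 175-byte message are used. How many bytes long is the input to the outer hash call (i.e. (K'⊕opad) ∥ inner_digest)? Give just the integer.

176

Key is 85 ≤ 128 bytes, zero-padded: |K'| = 128.
Outer input = (K'⊕opad) ∥ H(inner) → 128 + 48 = 176 bytes.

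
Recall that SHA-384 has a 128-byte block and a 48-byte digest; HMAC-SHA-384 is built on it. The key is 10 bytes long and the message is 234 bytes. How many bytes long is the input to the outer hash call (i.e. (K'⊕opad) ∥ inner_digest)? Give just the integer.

176

Key is 10 ≤ 128 bytes, zero-padded: |K'| = 128.
Outer input = (K'⊕opad) ∥ H(inner) → 128 + 48 = 176 bytes.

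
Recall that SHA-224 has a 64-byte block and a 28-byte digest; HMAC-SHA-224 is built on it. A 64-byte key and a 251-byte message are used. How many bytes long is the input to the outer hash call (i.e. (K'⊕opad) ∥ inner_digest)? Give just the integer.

92

Key is 64 ≤ 64 bytes, zero-padded: |K'| = 64.
Outer input = (K'⊕opad) ∥ H(inner) → 64 + 28 = 92 bytes.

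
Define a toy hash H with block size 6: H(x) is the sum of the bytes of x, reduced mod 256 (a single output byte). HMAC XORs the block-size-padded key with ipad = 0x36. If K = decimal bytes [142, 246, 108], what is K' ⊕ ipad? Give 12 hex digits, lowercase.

Key decimal bytes [142, 246, 108] = 8e f6 6c is 3 bytes ≤ B = 6; zero-pad to 6 bytes: K' = 8e f6 6c 00 00 00.
XOR each byte with 0x36: 8e⊕36=b8, f6⊕36=c0, 6c⊕36=5a, 00⊕36=36, 00⊕36=36, 00⊕36=36.

b8c05a363636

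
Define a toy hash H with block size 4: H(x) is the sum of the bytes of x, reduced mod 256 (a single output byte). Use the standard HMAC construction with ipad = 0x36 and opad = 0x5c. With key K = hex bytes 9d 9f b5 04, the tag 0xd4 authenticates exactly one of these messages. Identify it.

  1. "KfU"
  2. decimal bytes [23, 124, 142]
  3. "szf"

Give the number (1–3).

1

Key hex bytes 9d 9f b5 04 is exactly B = 4 bytes: K' = 9d 9f b5 04.
K' ⊕ ipad = ab a9 83 32; K' ⊕ opad = c1 c3 e9 58.
m1: inner = H(ab a9 83 32 4b 66 55) = 0f; tag = H(c1 c3 e9 58 0f) = d4 ← matches
m2: inner = H(ab a9 83 32 17 7c 8e) = 2a; tag = H(c1 c3 e9 58 2a) = ef
m3: inner = H(ab a9 83 32 73 7a 66) = 5c; tag = H(c1 c3 e9 58 5c) = 21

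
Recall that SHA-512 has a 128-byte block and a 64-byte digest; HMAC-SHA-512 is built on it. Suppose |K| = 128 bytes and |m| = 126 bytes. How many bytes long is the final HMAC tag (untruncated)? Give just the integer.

64

The tag is one SHA-512 digest: 64 bytes.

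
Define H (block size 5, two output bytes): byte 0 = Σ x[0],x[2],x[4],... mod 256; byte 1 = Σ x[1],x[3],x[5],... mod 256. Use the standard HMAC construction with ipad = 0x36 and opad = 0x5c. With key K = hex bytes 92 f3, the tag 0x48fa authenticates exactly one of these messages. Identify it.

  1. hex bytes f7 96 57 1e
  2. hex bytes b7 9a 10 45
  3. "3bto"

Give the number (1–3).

2

Key hex bytes 92 f3 is 2 bytes ≤ B = 5; zero-pad to 5 bytes: K' = 92 f3 00 00 00.
K' ⊕ ipad = a4 c5 36 36 36; K' ⊕ opad = ce af 5c 5c 5c.
m1: inner = H(a4 c5 36 36 36 f7 96 57 1e) = c4 49; tag = H(ce af 5c 5c 5c c4 49) = cfcf
m2: inner = H(a4 c5 36 36 36 b7 9a 10 45) = ef c2; tag = H(ce af 5c 5c 5c ef c2) = 48fa ← matches
m3: inner = H(a4 c5 36 36 36 33 62 74 6f) = e1 a2; tag = H(ce af 5c 5c 5c e1 a2) = 28ec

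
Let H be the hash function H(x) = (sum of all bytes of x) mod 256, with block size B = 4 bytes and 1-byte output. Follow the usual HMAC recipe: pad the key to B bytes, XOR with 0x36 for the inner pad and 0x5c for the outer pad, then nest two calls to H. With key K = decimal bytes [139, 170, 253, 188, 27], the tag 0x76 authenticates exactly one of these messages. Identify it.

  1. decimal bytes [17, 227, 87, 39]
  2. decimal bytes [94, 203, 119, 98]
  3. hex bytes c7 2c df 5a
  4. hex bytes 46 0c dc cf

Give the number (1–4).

Key decimal bytes [139, 170, 253, 188, 27] = 8b aa fd bc 1b is 5 bytes > B = 4, so hash it first: H(key) = 09, then zero-pad to 4 bytes: K' = 09 00 00 00.
K' ⊕ ipad = 3f 36 36 36; K' ⊕ opad = 55 5c 5c 5c.
m1: inner = H(3f 36 36 36 11 e3 57 27) = 53; tag = H(55 5c 5c 5c 53) = bc
m2: inner = H(3f 36 36 36 5e cb 77 62) = e3; tag = H(55 5c 5c 5c e3) = 4c
m3: inner = H(3f 36 36 36 c7 2c df 5a) = 0d; tag = H(55 5c 5c 5c 0d) = 76 ← matches
m4: inner = H(3f 36 36 36 46 0c dc cf) = de; tag = H(55 5c 5c 5c de) = 47

3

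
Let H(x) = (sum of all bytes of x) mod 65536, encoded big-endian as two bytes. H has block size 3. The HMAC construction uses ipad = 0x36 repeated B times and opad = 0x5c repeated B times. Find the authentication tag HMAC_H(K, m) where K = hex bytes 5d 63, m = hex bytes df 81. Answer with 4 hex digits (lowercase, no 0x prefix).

Key hex bytes 5d 63 is 2 bytes ≤ B = 3; zero-pad to 3 bytes: K' = 5d 63 00.
K' ⊕ ipad = 6b 55 36.  K' ⊕ opad = 01 3f 5c.
Inner input = (K'⊕ipad) ∥ m = 6b 55 36 ∥ df 81.
Inner hash: sum = 107+85+54+223+129 = 598 → 02 56.
Outer input = (K'⊕opad) ∥ inner = 01 3f 5c ∥ 02 56.
Outer hash (tag): sum = 1+63+92+2+86 = 244 → 00 f4.

00f4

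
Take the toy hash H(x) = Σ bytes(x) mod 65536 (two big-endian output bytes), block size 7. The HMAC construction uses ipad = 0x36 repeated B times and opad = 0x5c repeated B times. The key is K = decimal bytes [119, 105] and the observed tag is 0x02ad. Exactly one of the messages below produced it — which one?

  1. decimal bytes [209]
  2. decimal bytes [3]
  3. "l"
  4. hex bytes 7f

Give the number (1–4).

Key decimal bytes [119, 105] = 77 69 is 2 bytes ≤ B = 7; zero-pad to 7 bytes: K' = 77 69 00 00 00 00 00.
K' ⊕ ipad = 41 5f 36 36 36 36 36; K' ⊕ opad = 2b 35 5c 5c 5c 5c 5c.
m1: inner = H(41 5f 36 36 36 36 36 d1) = 02 7f; tag = H(2b 35 5c 5c 5c 5c 5c 02 7f) = 02ad ← matches
m2: inner = H(41 5f 36 36 36 36 36 03) = 01 b1; tag = H(2b 35 5c 5c 5c 5c 5c 01 b1) = 02de
m3: inner = H(41 5f 36 36 36 36 36 6c) = 02 1a; tag = H(2b 35 5c 5c 5c 5c 5c 02 1a) = 0248
m4: inner = H(41 5f 36 36 36 36 36 7f) = 02 2d; tag = H(2b 35 5c 5c 5c 5c 5c 02 2d) = 025b

1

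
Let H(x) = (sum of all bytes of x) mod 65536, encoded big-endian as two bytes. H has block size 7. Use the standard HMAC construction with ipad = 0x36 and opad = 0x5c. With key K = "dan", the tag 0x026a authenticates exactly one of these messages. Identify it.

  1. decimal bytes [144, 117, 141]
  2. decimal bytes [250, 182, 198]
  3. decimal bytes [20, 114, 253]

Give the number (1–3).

Key "dan" = 64 61 6e is 3 bytes ≤ B = 7; zero-pad to 7 bytes: K' = 64 61 6e 00 00 00 00.
K' ⊕ ipad = 52 57 58 36 36 36 36; K' ⊕ opad = 38 3d 32 5c 5c 5c 5c.
m1: inner = H(52 57 58 36 36 36 36 90 75 8d) = 03 6b; tag = H(38 3d 32 5c 5c 5c 5c 03 6b) = 0285
m2: inner = H(52 57 58 36 36 36 36 fa b6 c6) = 04 4f; tag = H(38 3d 32 5c 5c 5c 5c 04 4f) = 026a ← matches
m3: inner = H(52 57 58 36 36 36 36 14 72 fd) = 03 5c; tag = H(38 3d 32 5c 5c 5c 5c 03 5c) = 0276

2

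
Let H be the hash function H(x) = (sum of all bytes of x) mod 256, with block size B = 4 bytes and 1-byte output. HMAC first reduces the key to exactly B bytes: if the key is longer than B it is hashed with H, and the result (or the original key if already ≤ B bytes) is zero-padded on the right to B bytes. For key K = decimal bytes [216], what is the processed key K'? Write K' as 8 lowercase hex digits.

d8000000

Key decimal bytes [216] = d8 is 1 byte ≤ B = 4; zero-pad to 4 bytes: K' = d8 00 00 00.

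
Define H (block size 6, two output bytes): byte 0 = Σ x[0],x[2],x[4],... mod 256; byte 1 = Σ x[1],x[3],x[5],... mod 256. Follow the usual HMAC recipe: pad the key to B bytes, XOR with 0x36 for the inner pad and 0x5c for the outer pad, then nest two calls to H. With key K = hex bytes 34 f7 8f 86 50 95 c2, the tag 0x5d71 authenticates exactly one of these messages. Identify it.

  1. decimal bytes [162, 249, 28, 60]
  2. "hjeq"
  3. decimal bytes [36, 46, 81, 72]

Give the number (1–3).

Key hex bytes 34 f7 8f 86 50 95 c2 is 7 bytes > B = 6, so hash it first: H(key) = d5 12, then zero-pad to 6 bytes: K' = d5 12 00 00 00 00.
K' ⊕ ipad = e3 24 36 36 36 36; K' ⊕ opad = 89 4e 5c 5c 5c 5c.
m1: inner = H(e3 24 36 36 36 36 a2 f9 1c 3c) = 0d c5; tag = H(89 4e 5c 5c 5c 5c 0d c5) = 4ecb
m2: inner = H(e3 24 36 36 36 36 68 6a 65 71) = 1c 6b; tag = H(89 4e 5c 5c 5c 5c 1c 6b) = 5d71 ← matches
m3: inner = H(e3 24 36 36 36 36 24 2e 51 48) = c4 06; tag = H(89 4e 5c 5c 5c 5c c4 06) = 050c

2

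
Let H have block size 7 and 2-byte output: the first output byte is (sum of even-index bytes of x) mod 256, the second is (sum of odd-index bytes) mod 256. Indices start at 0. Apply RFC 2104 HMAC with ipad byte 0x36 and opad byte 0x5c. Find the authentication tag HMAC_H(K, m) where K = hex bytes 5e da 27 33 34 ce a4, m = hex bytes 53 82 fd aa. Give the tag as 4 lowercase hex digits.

Key hex bytes 5e da 27 33 34 ce a4 is exactly B = 7 bytes: K' = 5e da 27 33 34 ce a4.
K' ⊕ ipad = 68 ec 11 05 02 f8 92.  K' ⊕ opad = 02 86 7b 6f 68 92 f8.
Inner input = (K'⊕ipad) ∥ m = 68 ec 11 05 02 f8 92 ∥ 53 82 fd aa.
Inner hash: even-index sum = 569 mod 256 = 57; odd-index sum = 825 mod 256 = 57 → 39 39.
Outer input = (K'⊕opad) ∥ inner = 02 86 7b 6f 68 92 f8 ∥ 39 39.
Outer hash (tag): even-index sum = 534 mod 256 = 22; odd-index sum = 448 mod 256 = 192 → 16 c0.

16c0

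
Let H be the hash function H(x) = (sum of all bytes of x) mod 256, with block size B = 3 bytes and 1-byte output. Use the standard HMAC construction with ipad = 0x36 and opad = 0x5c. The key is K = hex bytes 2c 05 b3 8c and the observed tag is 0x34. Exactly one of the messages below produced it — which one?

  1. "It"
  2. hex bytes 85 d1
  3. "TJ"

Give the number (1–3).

3

Key hex bytes 2c 05 b3 8c is 4 bytes > B = 3, so hash it first: H(key) = 70, then zero-pad to 3 bytes: K' = 70 00 00.
K' ⊕ ipad = 46 36 36; K' ⊕ opad = 2c 5c 5c.
m1: inner = H(46 36 36 49 74) = 6f; tag = H(2c 5c 5c 6f) = 53
m2: inner = H(46 36 36 85 d1) = 08; tag = H(2c 5c 5c 08) = ec
m3: inner = H(46 36 36 54 4a) = 50; tag = H(2c 5c 5c 50) = 34 ← matches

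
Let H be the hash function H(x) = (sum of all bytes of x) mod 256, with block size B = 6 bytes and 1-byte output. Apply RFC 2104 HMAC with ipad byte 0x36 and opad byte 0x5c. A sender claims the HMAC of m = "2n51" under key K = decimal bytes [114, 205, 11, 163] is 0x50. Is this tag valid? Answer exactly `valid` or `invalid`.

valid

Key decimal bytes [114, 205, 11, 163] = 72 cd 0b a3 is 4 bytes ≤ B = 6; zero-pad to 6 bytes: K' = 72 cd 0b a3 00 00.
K' ⊕ ipad = 44 fb 3d 95 36 36; K' ⊕ opad = 2e 91 57 ff 5c 5c.
Inner hash: sum = 68+251+61+149+54+54+50+110+53+49 = 899; mod 256 = 131 → 83.
Outer hash (recomputed tag): sum = 46+145+87+255+92+92+131 = 848; mod 256 = 80 → 50.
Recomputed tag = 50; claimed = 50 → match.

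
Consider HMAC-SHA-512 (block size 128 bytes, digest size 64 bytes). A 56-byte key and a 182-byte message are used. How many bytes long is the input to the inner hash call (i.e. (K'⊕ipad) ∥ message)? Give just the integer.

Key is 56 ≤ 128 bytes, zero-padded: |K'| = 128.
Inner input = (K'⊕ipad) ∥ m → 128 + 182 = 310 bytes.

310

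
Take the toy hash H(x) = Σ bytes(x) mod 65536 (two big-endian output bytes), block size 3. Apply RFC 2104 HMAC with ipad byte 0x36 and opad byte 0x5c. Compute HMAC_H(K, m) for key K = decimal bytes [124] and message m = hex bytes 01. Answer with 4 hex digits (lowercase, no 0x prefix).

Key decimal bytes [124] = 7c is 1 byte ≤ B = 3; zero-pad to 3 bytes: K' = 7c 00 00.
K' ⊕ ipad = 4a 36 36.  K' ⊕ opad = 20 5c 5c.
Inner input = (K'⊕ipad) ∥ m = 4a 36 36 ∥ 01.
Inner hash: sum = 74+54+54+1 = 183 → 00 b7.
Outer input = (K'⊕opad) ∥ inner = 20 5c 5c ∥ 00 b7.
Outer hash (tag): sum = 32+92+92+0+183 = 399 → 01 8f.

018f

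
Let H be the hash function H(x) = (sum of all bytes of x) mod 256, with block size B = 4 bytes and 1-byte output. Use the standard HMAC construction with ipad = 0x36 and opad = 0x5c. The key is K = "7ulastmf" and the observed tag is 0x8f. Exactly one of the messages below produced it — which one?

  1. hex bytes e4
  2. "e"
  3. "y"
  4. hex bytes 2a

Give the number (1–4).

Key "7ulastmf" = 37 75 6c 61 73 74 6d 66 is 8 bytes > B = 4, so hash it first: H(key) = 33, then zero-pad to 4 bytes: K' = 33 00 00 00.
K' ⊕ ipad = 05 36 36 36; K' ⊕ opad = 6f 5c 5c 5c.
m1: inner = H(05 36 36 36 e4) = 8b; tag = H(6f 5c 5c 5c 8b) = 0e
m2: inner = H(05 36 36 36 65) = 0c; tag = H(6f 5c 5c 5c 0c) = 8f ← matches
m3: inner = H(05 36 36 36 79) = 20; tag = H(6f 5c 5c 5c 20) = a3
m4: inner = H(05 36 36 36 2a) = d1; tag = H(6f 5c 5c 5c d1) = 54

2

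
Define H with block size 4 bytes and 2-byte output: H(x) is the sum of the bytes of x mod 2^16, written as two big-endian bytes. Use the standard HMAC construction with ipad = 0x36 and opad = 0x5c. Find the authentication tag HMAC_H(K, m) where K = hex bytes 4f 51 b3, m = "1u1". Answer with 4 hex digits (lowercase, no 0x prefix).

Key hex bytes 4f 51 b3 is 3 bytes ≤ B = 4; zero-pad to 4 bytes: K' = 4f 51 b3 00.
K' ⊕ ipad = 79 67 85 36.  K' ⊕ opad = 13 0d ef 5c.
Inner input = (K'⊕ipad) ∥ m = 79 67 85 36 ∥ 31 75 31.
Inner hash: sum = 121+103+133+54+49+117+49 = 626 → 02 72.
Outer input = (K'⊕opad) ∥ inner = 13 0d ef 5c ∥ 02 72.
Outer hash (tag): sum = 19+13+239+92+2+114 = 479 → 01 df.

01df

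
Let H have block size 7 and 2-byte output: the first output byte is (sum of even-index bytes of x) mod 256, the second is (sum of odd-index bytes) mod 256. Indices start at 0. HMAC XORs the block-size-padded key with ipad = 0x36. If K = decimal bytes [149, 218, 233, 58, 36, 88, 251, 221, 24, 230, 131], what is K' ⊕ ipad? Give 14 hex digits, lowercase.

0e193636363636

Key decimal bytes [149, 218, 233, 58, 36, 88, 251, 221, 24, 230, 131] = 95 da e9 3a 24 58 fb dd 18 e6 83 is 11 bytes > B = 7, so hash it first: H(key) = 38 2f, then zero-pad to 7 bytes: K' = 38 2f 00 00 00 00 00.
XOR each byte with 0x36: 38⊕36=0e, 2f⊕36=19, 00⊕36=36, 00⊕36=36, 00⊕36=36, 00⊕36=36, 00⊕36=36.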